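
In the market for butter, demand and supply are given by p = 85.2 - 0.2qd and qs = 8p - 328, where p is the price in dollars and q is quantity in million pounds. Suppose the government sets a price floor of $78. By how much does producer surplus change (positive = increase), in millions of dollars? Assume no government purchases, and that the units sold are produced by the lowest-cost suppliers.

Rearranging demand gives qd = 426 - 5p. Equilibrium: 426 - 5p = 8p - 328, so 754 = 13p and p* = 58, q* = 136.
The floor of 78 is above the equilibrium price 58, so it binds.
At p = 78: qd = 426 - 5·78 = 36 and qs = 8·78 - 328 = 296.
Producer surplus without the control is ½ · (58 - 41) · 136 = 1156.
With the floor, 36 units are sold at 78. The supply price at q = 36 is 45.5, so PS = ½ · [(78 - 41) + (78 - 45.5)] · 36 = 1251.
Change in producer surplus = 1251 - 1156 = 95.

95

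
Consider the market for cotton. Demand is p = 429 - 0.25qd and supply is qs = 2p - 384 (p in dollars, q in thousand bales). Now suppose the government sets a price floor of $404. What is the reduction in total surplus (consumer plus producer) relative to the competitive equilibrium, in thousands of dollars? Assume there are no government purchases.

Rearranging demand gives qd = 1716 - 4p. Equilibrium: 1716 - 4p = 2p - 384, so 2100 = 6p and p* = 350, q* = 316.
Because the floor (404) lies above the market-clearing price, it is binding.
At p = 404: qd = 1716 - 4·404 = 100 and qs = 2·404 - 384 = 424.
Quantity traded falls to 100. At q = 100 the demand price is (1716 - 100)/4 = 404 and the supply price is (384 + 100)/2 = 242.
Deadweight loss = ½ · (404 - 242) · (316 - 100) = ½ · 162 · 216 = 17496.

17496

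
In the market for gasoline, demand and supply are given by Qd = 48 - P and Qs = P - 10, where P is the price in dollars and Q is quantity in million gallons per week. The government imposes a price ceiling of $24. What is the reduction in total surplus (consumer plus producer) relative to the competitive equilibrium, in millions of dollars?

25

Setting quantity demanded equal to quantity supplied, 48 - P = P - 10, gives P* = 29 and Q* = 19.
The ceiling of 24 is below the equilibrium price 29, so it binds.
At P = 24: Qd = 48 - 24 = 24 and Qs = 24 - 10 = 14.
Quantity traded falls to 14. At Q = 14 the demand price is 48 - 14 = 34 and the supply price is 10 + 14 = 24.
Deadweight loss = ½ · (34 - 24) · (19 - 14) = ½ · 10 · 5 = 25.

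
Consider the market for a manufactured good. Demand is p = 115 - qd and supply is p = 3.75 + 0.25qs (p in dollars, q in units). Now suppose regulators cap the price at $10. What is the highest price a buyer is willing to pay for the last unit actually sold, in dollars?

Rearranging demand gives qd = 115 - p; rearranging supply gives qs = 4p - 15. Without the control the market clears where 115 - p = 4p - 15, i.e. p* = 26 and q* = 89.
Since 10 < 26, the ceiling is binding.
At p = 10: qd = 115 - 10 = 105 and qs = 4·10 - 15 = 25.
Only 25 units reach the market. On the demand curve, the marginal buyer's willingness to pay at q = 25 is (115 - 25) = 90.

90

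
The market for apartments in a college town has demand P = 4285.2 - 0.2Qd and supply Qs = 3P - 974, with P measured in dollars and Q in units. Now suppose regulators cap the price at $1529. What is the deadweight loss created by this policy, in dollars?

Rearranging demand gives Qd = 21426 - 5P. Equilibrium: 21426 - 5P = 3P - 974, so 22400 = 8P and P* = 2800, Q* = 7426.
Because the ceiling (1529) lies below the market-clearing price, it is binding.
At P = 1529: Qd = 21426 - 5·1529 = 13781 and Qs = 3·1529 - 974 = 3613.
Quantity traded falls to 3613. At Q = 3613 the demand price is (21426 - 3613)/5 = 3562.6 and the supply price is (974 + 3613)/3 = 1529.
Deadweight loss = ½ · (3562.6 - 1529) · (7426 - 3613) = ½ · 2033.6 · 3813 = 3877058.4.

3877058.4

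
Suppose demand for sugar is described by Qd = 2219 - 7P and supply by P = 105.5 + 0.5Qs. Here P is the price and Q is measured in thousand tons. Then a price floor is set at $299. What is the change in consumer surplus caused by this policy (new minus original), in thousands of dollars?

-6597.5

Rearranging supply gives Qs = 2P - 211. Without the control the market clears where 2219 - 7P = 2P - 211, i.e. P* = 270 and Q* = 329.
Because the floor (299) lies above the market-clearing price, it is binding.
At P = 299: Qd = 2219 - 7·299 = 126 and Qs = 2·299 - 211 = 387.
Consumer surplus without the control is ½ · (317 - 270) · 329 = 7731.5.
With the floor, consumers buy 126 units at 299, so CS = ½ · (317 - 299) · 126 = 1134.
Change in consumer surplus = 1134 - 7731.5 = -6597.5.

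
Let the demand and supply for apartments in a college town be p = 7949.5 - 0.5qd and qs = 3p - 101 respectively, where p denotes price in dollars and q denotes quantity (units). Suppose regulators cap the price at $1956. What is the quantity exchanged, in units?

Rearranging demand gives qd = 15899 - 2p. In a free market, 15899 - 2p = 3p - 101 gives the equilibrium p* = 3200, q* = 9499.
Because the ceiling (1956) lies below the market-clearing price, it is binding.
At p = 1956: qd = 15899 - 2·1956 = 11987 and qs = 3·1956 - 101 = 5767.
The quantity actually transacted is the short side, supply: 5767.

5767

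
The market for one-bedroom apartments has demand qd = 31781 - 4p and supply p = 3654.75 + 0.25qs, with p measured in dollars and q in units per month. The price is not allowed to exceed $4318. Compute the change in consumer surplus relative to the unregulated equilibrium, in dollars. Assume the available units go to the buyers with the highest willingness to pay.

Rearranging supply gives qs = 4p - 14619. In a free market, 31781 - 4p = 4p - 14619 gives the equilibrium p* = 5800, q* = 8581.
Since 4318 < 5800, the ceiling is binding.
At p = 4318: qd = 31781 - 4·4318 = 14509 and qs = 4·4318 - 14619 = 2653.
Consumer surplus without the control is ½ · (7945.25 - 5800) · 8581 = 9204195.125.
With the ceiling, 2653 units are sold at 4318 (assume they go to the highest-value buyers). The demand price at q = 2653 is 7282, so CS = ½ · [(7945.25 - 4318) + (7282 - 4318)] · 2653 = 8743293.125.
Change in consumer surplus = 8743293.125 - 9204195.125 = -460902.

-460902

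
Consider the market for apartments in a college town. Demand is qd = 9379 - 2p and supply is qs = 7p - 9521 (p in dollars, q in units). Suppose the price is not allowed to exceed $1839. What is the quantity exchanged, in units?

In a free market, 9379 - 2p = 7p - 9521 gives the equilibrium p* = 2100, q* = 5179.
The ceiling of 1839 is below the equilibrium price 2100, so it binds.
At p = 1839: qd = 9379 - 2·1839 = 5701 and qs = 7·1839 - 9521 = 3352.
The quantity actually transacted is the short side, supply: 3352.

3352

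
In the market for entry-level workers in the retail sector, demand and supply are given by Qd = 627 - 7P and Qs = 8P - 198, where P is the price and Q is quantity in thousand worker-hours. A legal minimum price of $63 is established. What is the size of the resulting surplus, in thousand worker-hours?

Equilibrium: 627 - 7P = 8P - 198, so 825 = 15P and P* = 55, Q* = 242.
The floor of 63 is above the equilibrium price 55, so it binds.
At P = 63: Qd = 627 - 7·63 = 186 and Qs = 8·63 - 198 = 306.
Surplus = Qs - Qd = 306 - 186 = 120.

120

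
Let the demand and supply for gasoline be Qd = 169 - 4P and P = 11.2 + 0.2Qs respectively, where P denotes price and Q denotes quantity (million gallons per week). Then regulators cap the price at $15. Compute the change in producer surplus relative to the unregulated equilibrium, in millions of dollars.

Rearranging supply gives Qs = 5P - 56. In a free market, 169 - 4P = 5P - 56 gives the equilibrium P* = 25, Q* = 69.
Because the ceiling (15) lies below the market-clearing price, it is binding.
At P = 15: Qd = 169 - 4·15 = 109 and Qs = 5·15 - 56 = 19.
Producer surplus without the control is ½ · (25 - 11.2) · 69 = 476.1.
With the ceiling, producers sell 19 units at 15, so PS = ½ · (15 - 11.2) · 19 = 36.1.
Change in producer surplus = 36.1 - 476.1 = -440.

-440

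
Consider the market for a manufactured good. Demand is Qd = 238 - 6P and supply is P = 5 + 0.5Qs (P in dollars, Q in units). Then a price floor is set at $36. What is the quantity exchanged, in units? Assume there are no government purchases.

22

Rearranging supply gives Qs = 2P - 10. Setting quantity demanded equal to quantity supplied, 238 - 6P = 2P - 10, gives P* = 31 and Q* = 52.
The floor of 36 is above the equilibrium price 31, so it binds.
At P = 36: Qd = 238 - 6·36 = 22 and Qs = 2·36 - 10 = 62.
The quantity actually transacted is the short side, demand: 22.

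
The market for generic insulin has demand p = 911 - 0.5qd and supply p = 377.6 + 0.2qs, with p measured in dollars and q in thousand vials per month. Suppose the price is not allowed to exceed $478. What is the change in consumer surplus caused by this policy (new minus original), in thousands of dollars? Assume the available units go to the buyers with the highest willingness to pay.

9204

Rearranging demand gives qd = 1822 - 2p; rearranging supply gives qs = 5p - 1888. Without the control the market clears where 1822 - 2p = 5p - 1888, i.e. p* = 530 and q* = 762.
Because the ceiling (478) lies below the market-clearing price, it is binding.
At p = 478: qd = 1822 - 2·478 = 866 and qs = 5·478 - 1888 = 502.
Consumer surplus without the control is ½ · (911 - 530) · 762 = 145161.
With the ceiling, 502 units are sold at 478 (assume they go to the highest-value buyers). The demand price at q = 502 is 660, so CS = ½ · [(911 - 478) + (660 - 478)] · 502 = 154365.
Change in consumer surplus = 154365 - 145161 = 9204.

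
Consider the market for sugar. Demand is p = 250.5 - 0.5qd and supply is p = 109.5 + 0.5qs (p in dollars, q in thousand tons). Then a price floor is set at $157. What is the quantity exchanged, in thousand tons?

Rearranging demand gives qd = 501 - 2p; rearranging supply gives qs = 2p - 219. Setting quantity demanded equal to quantity supplied, 501 - 2p = 2p - 219, gives p* = 180 and q* = 141.
The floor of 157 is below the equilibrium price 180, so it is not binding; the market clears at p* = 180, q* = 141.

141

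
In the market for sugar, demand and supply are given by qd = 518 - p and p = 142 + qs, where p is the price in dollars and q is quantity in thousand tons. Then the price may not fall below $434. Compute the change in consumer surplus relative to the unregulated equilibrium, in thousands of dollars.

Rearranging supply gives qs = p - 142. Equilibrium: 518 - p = p - 142, so 660 = 2p and p* = 330, q* = 188.
Because the floor (434) lies above the market-clearing price, it is binding.
At p = 434: qd = 518 - 434 = 84 and qs = 434 - 142 = 292.
Consumer surplus without the control is ½ · (518 - 330) · 188 = 17672.
With the floor, consumers buy 84 units at 434, so CS = ½ · (518 - 434) · 84 = 3528.
Change in consumer surplus = 3528 - 17672 = -14144.

-14144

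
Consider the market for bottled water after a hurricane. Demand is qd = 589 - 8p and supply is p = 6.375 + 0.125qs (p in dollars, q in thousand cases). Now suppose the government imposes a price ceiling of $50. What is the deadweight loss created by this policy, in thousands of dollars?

0

Rearranging supply gives qs = 8p - 51. Setting quantity demanded equal to quantity supplied, 589 - 8p = 8p - 51, gives p* = 40 and q* = 269.
The ceiling of 50 is above the equilibrium price 40, so it is not binding; the market clears at p* = 40, q* = 269.
Since the control does not bind, no trades are prevented and deadweight loss is zero.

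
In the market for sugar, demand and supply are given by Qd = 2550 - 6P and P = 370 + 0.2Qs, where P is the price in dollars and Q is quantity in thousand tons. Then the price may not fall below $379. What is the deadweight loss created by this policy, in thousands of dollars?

0

Rearranging supply gives Qs = 5P - 1850. Equilibrium: 2550 - 6P = 5P - 1850, so 4400 = 11P and P* = 400, Q* = 150.
The floor of 379 is below the equilibrium price 400, so it is not binding; the market clears at P* = 400, Q* = 150.
Since the control does not bind, no trades are prevented and deadweight loss is zero.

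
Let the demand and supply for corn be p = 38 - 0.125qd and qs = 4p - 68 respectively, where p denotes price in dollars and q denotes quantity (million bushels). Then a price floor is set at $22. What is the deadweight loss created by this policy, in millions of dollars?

0

Rearranging demand gives qd = 304 - 8p. Setting quantity demanded equal to quantity supplied, 304 - 8p = 4p - 68, gives p* = 31 and q* = 56.
Since 22 is below p* = 31, the floor does not bind and the free-market outcome prevails.
Since the control does not bind, no trades are prevented and deadweight loss is zero.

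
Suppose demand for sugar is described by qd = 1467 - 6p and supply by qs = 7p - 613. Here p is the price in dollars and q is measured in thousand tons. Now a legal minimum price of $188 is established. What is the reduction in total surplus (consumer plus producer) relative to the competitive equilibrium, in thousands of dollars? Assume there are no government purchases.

4368

Setting quantity demanded equal to quantity supplied, 1467 - 6p = 7p - 613, gives p* = 160 and q* = 507.
The floor of 188 is above the equilibrium price 160, so it binds.
At p = 188: qd = 1467 - 6·188 = 339 and qs = 7·188 - 613 = 703.
Quantity traded falls to 339. At q = 339 the demand price is (1467 - 339)/6 = 188 and the supply price is (613 + 339)/7 = 136.
Deadweight loss = ½ · (188 - 136) · (507 - 339) = ½ · 52 · 168 = 4368.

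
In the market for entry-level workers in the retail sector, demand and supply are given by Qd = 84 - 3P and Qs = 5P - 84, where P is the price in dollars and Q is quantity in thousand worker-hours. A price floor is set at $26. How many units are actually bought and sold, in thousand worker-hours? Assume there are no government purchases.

Equilibrium: 84 - 3P = 5P - 84, so 168 = 8P and P* = 21, Q* = 21.
Because the floor (26) lies above the market-clearing price, it is binding.
At P = 26: Qd = 84 - 3·26 = 6 and Qs = 5·26 - 84 = 46.
The quantity actually transacted is the short side, demand: 6.

6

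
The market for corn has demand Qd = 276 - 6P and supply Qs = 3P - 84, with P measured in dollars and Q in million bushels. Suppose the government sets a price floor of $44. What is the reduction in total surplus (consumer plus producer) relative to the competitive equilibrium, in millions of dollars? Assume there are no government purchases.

144

Without the control the market clears where 276 - 6P = 3P - 84, i.e. P* = 40 and Q* = 36.
Because the floor (44) lies above the market-clearing price, it is binding.
At P = 44: Qd = 276 - 6·44 = 12 and Qs = 3·44 - 84 = 48.
Quantity traded falls to 12. At Q = 12 the demand price is (276 - 12)/6 = 44 and the supply price is (84 + 12)/3 = 32.
Deadweight loss = ½ · (44 - 32) · (36 - 12) = ½ · 12 · 24 = 144.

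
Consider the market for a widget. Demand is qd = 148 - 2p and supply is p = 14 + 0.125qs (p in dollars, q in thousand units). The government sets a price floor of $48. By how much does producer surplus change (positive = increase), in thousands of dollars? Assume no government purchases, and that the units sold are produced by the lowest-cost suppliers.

1023

Rearranging supply gives qs = 8p - 112. Equilibrium: 148 - 2p = 8p - 112, so 260 = 10p and p* = 26, q* = 96.
Because the floor (48) lies above the market-clearing price, it is binding.
At p = 48: qd = 148 - 2·48 = 52 and qs = 8·48 - 112 = 272.
Producer surplus without the control is ½ · (26 - 14) · 96 = 576.
With the floor, 52 units are sold at 48. The supply price at q = 52 is 20.5, so PS = ½ · [(48 - 14) + (48 - 20.5)] · 52 = 1599.
Change in producer surplus = 1599 - 576 = 1023.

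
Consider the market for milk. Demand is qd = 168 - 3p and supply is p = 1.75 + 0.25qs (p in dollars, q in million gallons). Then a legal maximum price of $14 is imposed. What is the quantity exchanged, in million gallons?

Rearranging supply gives qs = 4p - 7. Equilibrium: 168 - 3p = 4p - 7, so 175 = 7p and p* = 25, q* = 93.
The ceiling of 14 is below the equilibrium price 25, so it binds.
At p = 14: qd = 168 - 3·14 = 126 and qs = 4·14 - 7 = 49.
The quantity actually transacted is the short side, supply: 49.

49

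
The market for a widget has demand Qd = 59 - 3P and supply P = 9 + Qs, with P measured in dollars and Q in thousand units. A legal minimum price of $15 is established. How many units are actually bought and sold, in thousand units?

8

Rearranging supply gives Qs = P - 9. Setting quantity demanded equal to quantity supplied, 59 - 3P = P - 9, gives P* = 17 and Q* = 8.
The floor of 15 is below the equilibrium price 17, so it is not binding; the market clears at P* = 17, Q* = 8.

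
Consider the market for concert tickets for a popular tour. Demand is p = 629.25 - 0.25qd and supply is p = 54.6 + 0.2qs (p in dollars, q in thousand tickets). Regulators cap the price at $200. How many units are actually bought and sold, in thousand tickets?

727

Rearranging demand gives qd = 2517 - 4p; rearranging supply gives qs = 5p - 273. Setting quantity demanded equal to quantity supplied, 2517 - 4p = 5p - 273, gives p* = 310 and q* = 1277.
Because the ceiling (200) lies below the market-clearing price, it is binding.
At p = 200: qd = 2517 - 4·200 = 1717 and qs = 5·200 - 273 = 727.
The quantity actually transacted is the short side, supply: 727.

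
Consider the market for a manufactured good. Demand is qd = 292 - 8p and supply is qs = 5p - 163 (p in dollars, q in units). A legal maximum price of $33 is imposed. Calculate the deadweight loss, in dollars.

Equilibrium: 292 - 8p = 5p - 163, so 455 = 13p and p* = 35, q* = 12.
Since 33 < 35, the ceiling is binding.
At p = 33: qd = 292 - 8·33 = 28 and qs = 5·33 - 163 = 2.
Quantity traded falls to 2. At q = 2 the demand price is (292 - 2)/8 = 36.25 and the supply price is (163 + 2)/5 = 33.
Deadweight loss = ½ · (36.25 - 33) · (12 - 2) = ½ · 3.25 · 10 = 16.25.

16.25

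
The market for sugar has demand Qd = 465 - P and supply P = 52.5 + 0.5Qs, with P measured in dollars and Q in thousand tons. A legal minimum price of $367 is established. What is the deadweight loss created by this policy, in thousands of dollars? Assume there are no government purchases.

Rearranging supply gives Qs = 2P - 105. Equilibrium: 465 - P = 2P - 105, so 570 = 3P and P* = 190, Q* = 275.
Since 367 > 190, the floor is binding.
At P = 367: Qd = 465 - 367 = 98 and Qs = 2·367 - 105 = 629.
Quantity traded falls to 98. At Q = 98 the demand price is 465 - 98 = 367 and the supply price is (105 + 98)/2 = 101.5.
Deadweight loss = ½ · (367 - 101.5) · (275 - 98) = ½ · 265.5 · 177 = 23496.75.

23496.75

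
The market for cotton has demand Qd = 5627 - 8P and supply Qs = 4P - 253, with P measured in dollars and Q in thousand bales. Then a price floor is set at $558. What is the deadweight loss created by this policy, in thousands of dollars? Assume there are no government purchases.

Setting quantity demanded equal to quantity supplied, 5627 - 8P = 4P - 253, gives P* = 490 and Q* = 1707.
Because the floor (558) lies above the market-clearing price, it is binding.
At P = 558: Qd = 5627 - 8·558 = 1163 and Qs = 4·558 - 253 = 1979.
Quantity traded falls to 1163. At Q = 1163 the demand price is (5627 - 1163)/8 = 558 and the supply price is (253 + 1163)/4 = 354.
Deadweight loss = ½ · (558 - 354) · (1707 - 1163) = ½ · 204 · 544 = 55488.

55488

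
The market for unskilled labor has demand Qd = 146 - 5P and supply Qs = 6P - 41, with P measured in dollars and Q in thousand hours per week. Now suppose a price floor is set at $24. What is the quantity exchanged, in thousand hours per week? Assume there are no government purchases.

Equilibrium: 146 - 5P = 6P - 41, so 187 = 11P and P* = 17, Q* = 61.
Since 24 > 17, the floor is binding.
At P = 24: Qd = 146 - 5·24 = 26 and Qs = 6·24 - 41 = 103.
The quantity actually transacted is the short side, demand: 26.

26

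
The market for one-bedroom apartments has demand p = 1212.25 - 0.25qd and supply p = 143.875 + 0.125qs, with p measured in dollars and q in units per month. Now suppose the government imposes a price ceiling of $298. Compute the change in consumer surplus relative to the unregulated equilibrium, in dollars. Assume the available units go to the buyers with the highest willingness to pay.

Rearranging demand gives qd = 4849 - 4p; rearranging supply gives qs = 8p - 1151. Setting quantity demanded equal to quantity supplied, 4849 - 4p = 8p - 1151, gives p* = 500 and q* = 2849.
Since 298 < 500, the ceiling is binding.
At p = 298: qd = 4849 - 4·298 = 3657 and qs = 8·298 - 1151 = 1233.
Consumer surplus without the control is ½ · (1212.25 - 500) · 2849 = 1014600.125.
With the ceiling, 1233 units are sold at 298 (assume they go to the highest-value buyers). The demand price at q = 1233 is 904, so CS = ½ · [(1212.25 - 298) + (904 - 298)] · 1233 = 937234.125.
Change in consumer surplus = 937234.125 - 1014600.125 = -77366.

-77366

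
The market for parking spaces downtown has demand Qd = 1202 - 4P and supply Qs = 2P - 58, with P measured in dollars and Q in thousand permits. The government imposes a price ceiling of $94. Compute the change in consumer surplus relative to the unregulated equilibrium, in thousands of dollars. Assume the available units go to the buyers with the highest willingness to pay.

8352

Without the control the market clears where 1202 - 4P = 2P - 58, i.e. P* = 210 and Q* = 362.
Since 94 < 210, the ceiling is binding.
At P = 94: Qd = 1202 - 4·94 = 826 and Qs = 2·94 - 58 = 130.
Consumer surplus without the control is ½ · (300.5 - 210) · 362 = 16380.5.
With the ceiling, 130 units are sold at 94 (assume they go to the highest-value buyers). The demand price at Q = 130 is 268, so CS = ½ · [(300.5 - 94) + (268 - 94)] · 130 = 24732.5.
Change in consumer surplus = 24732.5 - 16380.5 = 8352.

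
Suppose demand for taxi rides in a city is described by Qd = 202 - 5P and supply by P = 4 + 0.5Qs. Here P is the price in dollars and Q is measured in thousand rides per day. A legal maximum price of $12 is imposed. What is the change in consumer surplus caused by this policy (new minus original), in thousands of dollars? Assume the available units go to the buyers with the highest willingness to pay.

Rearranging supply gives Qs = 2P - 8. Without the control the market clears where 202 - 5P = 2P - 8, i.e. P* = 30 and Q* = 52.
Because the ceiling (12) lies below the market-clearing price, it is binding.
At P = 12: Qd = 202 - 5·12 = 142 and Qs = 2·12 - 8 = 16.
Consumer surplus without the control is ½ · (40.4 - 30) · 52 = 270.4.
With the ceiling, 16 units are sold at 12 (assume they go to the highest-value buyers). The demand price at Q = 16 is 37.2, so CS = ½ · [(40.4 - 12) + (37.2 - 12)] · 16 = 428.8.
Change in consumer surplus = 428.8 - 270.4 = 158.4.

158.4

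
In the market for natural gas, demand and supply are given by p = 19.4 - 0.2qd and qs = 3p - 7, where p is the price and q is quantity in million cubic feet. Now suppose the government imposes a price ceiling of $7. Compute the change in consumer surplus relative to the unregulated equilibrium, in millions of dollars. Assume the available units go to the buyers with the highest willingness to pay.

Rearranging demand gives qd = 97 - 5p. Without the control the market clears where 97 - 5p = 3p - 7, i.e. p* = 13 and q* = 32.
The ceiling of 7 is below the equilibrium price 13, so it binds.
At p = 7: qd = 97 - 5·7 = 62 and qs = 3·7 - 7 = 14.
Consumer surplus without the control is ½ · (19.4 - 13) · 32 = 102.4.
With the ceiling, 14 units are sold at 7 (assume they go to the highest-value buyers). The demand price at q = 14 is 16.6, so CS = ½ · [(19.4 - 7) + (16.6 - 7)] · 14 = 154.
Change in consumer surplus = 154 - 102.4 = 51.6.

51.6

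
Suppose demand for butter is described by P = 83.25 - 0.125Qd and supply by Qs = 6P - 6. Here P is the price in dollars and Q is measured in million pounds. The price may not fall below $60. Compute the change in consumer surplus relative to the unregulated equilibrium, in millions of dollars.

-2808

Rearranging demand gives Qd = 666 - 8P. Equilibrium: 666 - 8P = 6P - 6, so 672 = 14P and P* = 48, Q* = 282.
The floor of 60 is above the equilibrium price 48, so it binds.
At P = 60: Qd = 666 - 8·60 = 186 and Qs = 6·60 - 6 = 354.
Consumer surplus without the control is ½ · (83.25 - 48) · 282 = 4970.25.
With the floor, consumers buy 186 units at 60, so CS = ½ · (83.25 - 60) · 186 = 2162.25.
Change in consumer surplus = 2162.25 - 4970.25 = -2808.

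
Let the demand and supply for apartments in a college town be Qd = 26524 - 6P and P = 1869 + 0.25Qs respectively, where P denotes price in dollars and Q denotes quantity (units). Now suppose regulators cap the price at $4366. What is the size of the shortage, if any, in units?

0

Rearranging supply gives Qs = 4P - 7476. Setting quantity demanded equal to quantity supplied, 26524 - 6P = 4P - 7476, gives P* = 3400 and Q* = 6124.
Since 4366 is above P* = 3400, the ceiling does not bind and the free-market outcome prevails.
Since the control does not bind, there is no shortage.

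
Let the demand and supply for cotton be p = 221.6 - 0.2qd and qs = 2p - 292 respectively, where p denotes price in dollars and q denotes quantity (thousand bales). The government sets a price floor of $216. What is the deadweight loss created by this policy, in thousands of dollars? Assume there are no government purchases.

2240

Rearranging demand gives qd = 1108 - 5p. Setting quantity demanded equal to quantity supplied, 1108 - 5p = 2p - 292, gives p* = 200 and q* = 108.
The floor of 216 is above the equilibrium price 200, so it binds.
At p = 216: qd = 1108 - 5·216 = 28 and qs = 2·216 - 292 = 140.
Quantity traded falls to 28. At q = 28 the demand price is (1108 - 28)/5 = 216 and the supply price is (292 + 28)/2 = 160.
Deadweight loss = ½ · (216 - 160) · (108 - 28) = ½ · 56 · 80 = 2240.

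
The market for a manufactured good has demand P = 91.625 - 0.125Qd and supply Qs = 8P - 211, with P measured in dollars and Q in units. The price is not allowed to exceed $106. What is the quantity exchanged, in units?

261

Rearranging demand gives Qd = 733 - 8P. Setting quantity demanded equal to quantity supplied, 733 - 8P = 8P - 211, gives P* = 59 and Q* = 261.
Since 106 is above P* = 59, the ceiling does not bind and the free-market outcome prevails.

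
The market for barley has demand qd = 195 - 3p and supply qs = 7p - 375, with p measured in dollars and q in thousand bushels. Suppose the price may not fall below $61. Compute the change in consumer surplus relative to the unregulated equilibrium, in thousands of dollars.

Without the control the market clears where 195 - 3p = 7p - 375, i.e. p* = 57 and q* = 24.
Since 61 > 57, the floor is binding.
At p = 61: qd = 195 - 3·61 = 12 and qs = 7·61 - 375 = 52.
Consumer surplus without the control is ½ · (65 - 57) · 24 = 96.
With the floor, consumers buy 12 units at 61, so CS = ½ · (65 - 61) · 12 = 24.
Change in consumer surplus = 24 - 96 = -72.

-72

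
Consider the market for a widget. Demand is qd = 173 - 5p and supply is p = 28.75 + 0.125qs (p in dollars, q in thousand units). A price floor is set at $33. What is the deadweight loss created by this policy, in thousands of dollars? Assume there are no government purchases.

Rearranging supply gives qs = 8p - 230. Equilibrium: 173 - 5p = 8p - 230, so 403 = 13p and p* = 31, q* = 18.
Since 33 > 31, the floor is binding.
At p = 33: qd = 173 - 5·33 = 8 and qs = 8·33 - 230 = 34.
Quantity traded falls to 8. At q = 8 the demand price is (173 - 8)/5 = 33 and the supply price is (230 + 8)/8 = 29.75.
Deadweight loss = ½ · (33 - 29.75) · (18 - 8) = ½ · 3.25 · 10 = 16.25.

16.25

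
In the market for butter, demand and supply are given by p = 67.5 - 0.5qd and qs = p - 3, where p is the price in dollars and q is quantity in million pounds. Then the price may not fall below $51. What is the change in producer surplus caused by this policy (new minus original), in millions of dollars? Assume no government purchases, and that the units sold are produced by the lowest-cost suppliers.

Rearranging demand gives qd = 135 - 2p. Equilibrium: 135 - 2p = p - 3, so 138 = 3p and p* = 46, q* = 43.
Because the floor (51) lies above the market-clearing price, it is binding.
At p = 51: qd = 135 - 2·51 = 33 and qs = 51 - 3 = 48.
Producer surplus without the control is ½ · (46 - 3) · 43 = 924.5.
With the floor, 33 units are sold at 51. The supply price at q = 33 is 36, so PS = ½ · [(51 - 3) + (51 - 36)] · 33 = 1039.5.
Change in producer surplus = 1039.5 - 924.5 = 115.

115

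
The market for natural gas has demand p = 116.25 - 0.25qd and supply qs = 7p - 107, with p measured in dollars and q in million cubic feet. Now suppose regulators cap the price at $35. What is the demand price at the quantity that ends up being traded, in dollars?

81.75

Rearranging demand gives qd = 465 - 4p. Setting quantity demanded equal to quantity supplied, 465 - 4p = 7p - 107, gives p* = 52 and q* = 257.
The ceiling of 35 is below the equilibrium price 52, so it binds.
At p = 35: qd = 465 - 4·35 = 325 and qs = 7·35 - 107 = 138.
Only 138 units reach the market. On the demand curve, the marginal buyer's willingness to pay at q = 138 is (465 - 138)/4 = 81.75.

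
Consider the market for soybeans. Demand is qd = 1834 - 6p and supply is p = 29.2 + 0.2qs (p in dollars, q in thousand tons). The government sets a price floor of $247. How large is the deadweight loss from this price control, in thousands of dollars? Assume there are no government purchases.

29627.4

Rearranging supply gives qs = 5p - 146. In a free market, 1834 - 6p = 5p - 146 gives the equilibrium p* = 180, q* = 754.
Since 247 > 180, the floor is binding.
At p = 247: qd = 1834 - 6·247 = 352 and qs = 5·247 - 146 = 1089.
Quantity traded falls to 352. At q = 352 the demand price is (1834 - 352)/6 = 247 and the supply price is (146 + 352)/5 = 99.6.
Deadweight loss = ½ · (247 - 99.6) · (754 - 352) = ½ · 147.4 · 402 = 29627.4.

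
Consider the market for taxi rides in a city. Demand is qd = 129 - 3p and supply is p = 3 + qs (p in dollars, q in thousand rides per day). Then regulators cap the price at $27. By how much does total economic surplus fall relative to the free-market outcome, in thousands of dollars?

Rearranging supply gives qs = p - 3. In a free market, 129 - 3p = p - 3 gives the equilibrium p* = 33, q* = 30.
The ceiling of 27 is below the equilibrium price 33, so it binds.
At p = 27: qd = 129 - 3·27 = 48 and qs = 27 - 3 = 24.
Quantity traded falls to 24. At q = 24 the demand price is (129 - 24)/3 = 35 and the supply price is 3 + 24 = 27.
Deadweight loss = ½ · (35 - 27) · (30 - 24) = ½ · 8 · 6 = 24.

24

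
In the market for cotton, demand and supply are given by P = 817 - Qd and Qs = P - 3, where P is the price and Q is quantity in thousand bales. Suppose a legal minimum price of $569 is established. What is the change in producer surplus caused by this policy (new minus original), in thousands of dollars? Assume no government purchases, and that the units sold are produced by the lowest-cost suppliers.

Rearranging demand gives Qd = 817 - P. Without the control the market clears where 817 - P = P - 3, i.e. P* = 410 and Q* = 407.
The floor of 569 is above the equilibrium price 410, so it binds.
At P = 569: Qd = 817 - 569 = 248 and Qs = 569 - 3 = 566.
Producer surplus without the control is ½ · (410 - 3) · 407 = 82824.5.
With the floor, 248 units are sold at 569. The supply price at Q = 248 is 251, so PS = ½ · [(569 - 3) + (569 - 251)] · 248 = 109616.
Change in producer surplus = 109616 - 82824.5 = 26791.5.

26791.5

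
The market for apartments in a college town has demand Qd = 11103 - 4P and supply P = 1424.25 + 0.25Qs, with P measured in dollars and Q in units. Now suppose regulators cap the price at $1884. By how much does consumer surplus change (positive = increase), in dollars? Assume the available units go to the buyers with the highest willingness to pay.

Rearranging supply gives Qs = 4P - 5697. Without the control the market clears where 11103 - 4P = 4P - 5697, i.e. P* = 2100 and Q* = 2703.
The ceiling of 1884 is below the equilibrium price 2100, so it binds.
At P = 1884: Qd = 11103 - 4·1884 = 3567 and Qs = 4·1884 - 5697 = 1839.
Consumer surplus without the control is ½ · (2775.75 - 2100) · 2703 = 913276.125.
With the ceiling, 1839 units are sold at 1884 (assume they go to the highest-value buyers). The demand price at Q = 1839 is 2316, so CS = ½ · [(2775.75 - 1884) + (2316 - 1884)] · 1839 = 1217188.125.
Change in consumer surplus = 1217188.125 - 913276.125 = 303912.

303912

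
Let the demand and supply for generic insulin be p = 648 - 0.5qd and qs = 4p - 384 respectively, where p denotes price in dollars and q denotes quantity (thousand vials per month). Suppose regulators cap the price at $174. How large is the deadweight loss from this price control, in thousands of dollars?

Rearranging demand gives qd = 1296 - 2p. In a free market, 1296 - 2p = 4p - 384 gives the equilibrium p* = 280, q* = 736.
Because the ceiling (174) lies below the market-clearing price, it is binding.
At p = 174: qd = 1296 - 2·174 = 948 and qs = 4·174 - 384 = 312.
Quantity traded falls to 312. At q = 312 the demand price is (1296 - 312)/2 = 492 and the supply price is (384 + 312)/4 = 174.
Deadweight loss = ½ · (492 - 174) · (736 - 312) = ½ · 318 · 424 = 67416.

67416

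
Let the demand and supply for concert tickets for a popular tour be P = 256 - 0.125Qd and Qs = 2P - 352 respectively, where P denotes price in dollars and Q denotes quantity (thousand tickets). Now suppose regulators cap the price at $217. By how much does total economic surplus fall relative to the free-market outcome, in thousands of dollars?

Rearranging demand gives Qd = 2048 - 8P. Equilibrium: 2048 - 8P = 2P - 352, so 2400 = 10P and P* = 240, Q* = 128.
Since 217 < 240, the ceiling is binding.
At P = 217: Qd = 2048 - 8·217 = 312 and Qs = 2·217 - 352 = 82.
Quantity traded falls to 82. At Q = 82 the demand price is (2048 - 82)/8 = 245.75 and the supply price is (352 + 82)/2 = 217.
Deadweight loss = ½ · (245.75 - 217) · (128 - 82) = ½ · 28.75 · 46 = 661.25.

661.25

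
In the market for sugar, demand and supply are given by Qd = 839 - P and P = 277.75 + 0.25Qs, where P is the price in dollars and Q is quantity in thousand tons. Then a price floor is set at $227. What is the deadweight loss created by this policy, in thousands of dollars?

0

Rearranging supply gives Qs = 4P - 1111. Setting quantity demanded equal to quantity supplied, 839 - P = 4P - 1111, gives P* = 390 and Q* = 449.
The floor of 227 is below the equilibrium price 390, so it is not binding; the market clears at P* = 390, Q* = 449.
Since the control does not bind, no trades are prevented and deadweight loss is zero.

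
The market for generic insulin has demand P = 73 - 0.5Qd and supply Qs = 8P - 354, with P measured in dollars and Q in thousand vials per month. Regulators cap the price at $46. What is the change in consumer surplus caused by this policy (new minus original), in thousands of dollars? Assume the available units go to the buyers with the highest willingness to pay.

-200

Rearranging demand gives Qd = 146 - 2P. Without the control the market clears where 146 - 2P = 8P - 354, i.e. P* = 50 and Q* = 46.
Since 46 < 50, the ceiling is binding.
At P = 46: Qd = 146 - 2·46 = 54 and Qs = 8·46 - 354 = 14.
Consumer surplus without the control is ½ · (73 - 50) · 46 = 529.
With the ceiling, 14 units are sold at 46 (assume they go to the highest-value buyers). The demand price at Q = 14 is 66, so CS = ½ · [(73 - 46) + (66 - 46)] · 14 = 329.
Change in consumer surplus = 329 - 529 = -200.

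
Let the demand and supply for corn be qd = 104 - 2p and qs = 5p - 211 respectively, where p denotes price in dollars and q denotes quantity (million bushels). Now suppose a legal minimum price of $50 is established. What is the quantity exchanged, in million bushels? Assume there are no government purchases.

Equilibrium: 104 - 2p = 5p - 211, so 315 = 7p and p* = 45, q* = 14.
Because the floor (50) lies above the market-clearing price, it is binding.
At p = 50: qd = 104 - 2·50 = 4 and qs = 5·50 - 211 = 39.
The quantity actually transacted is the short side, demand: 4.

4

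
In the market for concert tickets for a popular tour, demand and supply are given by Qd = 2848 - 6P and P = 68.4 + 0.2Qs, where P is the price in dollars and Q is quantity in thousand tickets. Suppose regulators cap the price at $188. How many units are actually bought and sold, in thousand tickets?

Rearranging supply gives Qs = 5P - 342. Without the control the market clears where 2848 - 6P = 5P - 342, i.e. P* = 290 and Q* = 1108.
Since 188 < 290, the ceiling is binding.
At P = 188: Qd = 2848 - 6·188 = 1720 and Qs = 5·188 - 342 = 598.
The quantity actually transacted is the short side, supply: 598.

598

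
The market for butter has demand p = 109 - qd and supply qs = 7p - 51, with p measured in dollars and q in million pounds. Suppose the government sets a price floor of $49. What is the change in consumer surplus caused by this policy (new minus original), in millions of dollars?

-2160.5

Rearranging demand gives qd = 109 - p. Without the control the market clears where 109 - p = 7p - 51, i.e. p* = 20 and q* = 89.
Since 49 > 20, the floor is binding.
At p = 49: qd = 109 - 49 = 60 and qs = 7·49 - 51 = 292.
Consumer surplus without the control is ½ · (109 - 20) · 89 = 3960.5.
With the floor, consumers buy 60 units at 49, so CS = ½ · (109 - 49) · 60 = 1800.
Change in consumer surplus = 1800 - 3960.5 = -2160.5.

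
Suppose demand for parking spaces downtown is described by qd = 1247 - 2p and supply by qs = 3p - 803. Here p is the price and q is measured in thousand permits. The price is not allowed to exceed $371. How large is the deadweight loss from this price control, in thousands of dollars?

5703.75

In a free market, 1247 - 2p = 3p - 803 gives the equilibrium p* = 410, q* = 427.
Because the ceiling (371) lies below the market-clearing price, it is binding.
At p = 371: qd = 1247 - 2·371 = 505 and qs = 3·371 - 803 = 310.
Quantity traded falls to 310. At q = 310 the demand price is (1247 - 310)/2 = 468.5 and the supply price is (803 + 310)/3 = 371.
Deadweight loss = ½ · (468.5 - 371) · (427 - 310) = ½ · 97.5 · 117 = 5703.75.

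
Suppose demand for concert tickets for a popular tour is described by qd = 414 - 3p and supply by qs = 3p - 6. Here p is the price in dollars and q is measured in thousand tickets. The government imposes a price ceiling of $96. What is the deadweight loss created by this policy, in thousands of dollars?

0

In a free market, 414 - 3p = 3p - 6 gives the equilibrium p* = 70, q* = 204.
The ceiling of 96 is above the equilibrium price 70, so it is not binding; the market clears at p* = 70, q* = 204.
Since the control does not bind, no trades are prevented and deadweight loss is zero.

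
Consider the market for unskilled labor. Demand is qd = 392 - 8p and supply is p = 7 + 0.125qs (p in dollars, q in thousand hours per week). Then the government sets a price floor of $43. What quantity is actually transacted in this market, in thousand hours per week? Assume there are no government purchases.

Rearranging supply gives qs = 8p - 56. In a free market, 392 - 8p = 8p - 56 gives the equilibrium p* = 28, q* = 168.
Since 43 > 28, the floor is binding.
At p = 43: qd = 392 - 8·43 = 48 and qs = 8·43 - 56 = 288.
The quantity actually transacted is the short side, demand: 48.

48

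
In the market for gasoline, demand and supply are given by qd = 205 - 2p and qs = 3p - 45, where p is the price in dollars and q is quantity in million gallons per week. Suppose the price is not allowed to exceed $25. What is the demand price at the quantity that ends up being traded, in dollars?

87.5

In a free market, 205 - 2p = 3p - 45 gives the equilibrium p* = 50, q* = 105.
Since 25 < 50, the ceiling is binding.
At p = 25: qd = 205 - 2·25 = 155 and qs = 3·25 - 45 = 30.
Only 30 units reach the market. On the demand curve, the marginal buyer's willingness to pay at q = 30 is (205 - 30)/2 = 87.5.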